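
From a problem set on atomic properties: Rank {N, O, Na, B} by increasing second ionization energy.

B < N < O < Na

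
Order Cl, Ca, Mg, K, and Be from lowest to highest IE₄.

IE_4 is the cost of taking one more electron from the +3 cation: Cl³⁺ still has 4 valence electrons; Ca³⁺ is already 1 electron into the core; Mg³⁺ is already 1 electron into the core; K³⁺ is already 2 electrons into the core; Be³⁺ is already 1 electron into the core.
Pulling an electron out of a noble-gas core costs far more than removing a remaining valence electron, so K, Ca, Mg and Be sit at the high end of IE_4.
Approximate IE_4 values (kJ/mol): Cl 5159, Ca 6491, Mg 10543, K 5877, Be 21007.
So the fourth ionization energies run Cl < K < Ca < Mg < Be.

Cl < K < Ca < Mg < Be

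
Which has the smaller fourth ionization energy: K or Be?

K

After 3 electrons have been removed, what remains? K³⁺ is already 2 electrons into the core; Be³⁺ is already 1 electron into the core.
All of these are removing an electron from a noble-gas core or deeper; the smaller core (lower principal quantum number) is held far more tightly, and within a period the higher nuclear charge binds the same core more tightly.
Tabulated IE_4 (kJ/mol): K 5877, Be 21007.
Putting it together, IE_4: K < Be.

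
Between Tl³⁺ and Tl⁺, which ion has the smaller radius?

Tl³⁺

Both ions have Z = 81 protons, but Tl³⁺ has lost more electrons, so its remaining electrons feel a larger effective nuclear charge per electron and are pulled in more tightly.
Higher positive charge → smaller ion, so Tl⁺ > Tl³⁺.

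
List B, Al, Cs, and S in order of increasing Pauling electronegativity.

Cs < Al < B < S

B is in period 2, group 13; Al is in period 3, group 13; S is in period 3, group 16; Cs is in period 6, group 1.
EN rises left→right (higher Z_eff, smaller atoms) and falls top→bottom (larger, more shielded atoms).
These span different periods and groups, so the two trends combine.
Al > Cs: relative to Cs, both the across-period and down-group shifts push Al's electronegativity up.
B > Al: B sits above Al in group 13, so the down-group effect alone puts B higher.
S > B: period and group pull opposite ways; the across-period shift dominates (2.58 vs 2.04).
Tabulated electronegativity (Pauling): B 2.04, Al 1.61, S 2.58, Cs 0.79.
So from lowest to highest: Cs < Al < B < S.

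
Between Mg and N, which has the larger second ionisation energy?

N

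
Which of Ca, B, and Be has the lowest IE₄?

Ca

Consider each +3 ion: Ca³⁺ is already 1 electron into the core; B³⁺ is the bare [He] core; Be³⁺ is already 1 electron into the core.
All of these are removing an electron from a noble-gas core or deeper; the smaller core (lower principal quantum number) is held far more tightly, and within a period the higher nuclear charge binds the same core more tightly.
Approximate IE_4 values (kJ/mol): Ca 6491, B 25026, Be 21007.
Putting it together, IE_4: Ca < Be < B.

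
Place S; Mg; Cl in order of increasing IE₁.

Mg is in period 3, group 2; S is in period 3, group 16; Cl is in period 3, group 17.
First ionization energy rises across a period (greater Z_eff holds electrons more tightly) and falls down a group (valence electrons are farther from the nucleus).
All lie in period 3, so first ionization energy increases left to right.
So from lowest to highest: Mg < S < Cl.

Mg, S, Cl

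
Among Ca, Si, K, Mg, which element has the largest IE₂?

The second ionization energy removes an electron from the +1 ion. For each element: Ca⁺ still has 1 valence electron; Si⁺ still has 3 valence electrons; K⁺ is the bare [Ar] core; Mg⁺ still has 1 valence electron.
Pulling an electron out of a noble-gas core costs far more than removing a remaining valence electron, so K sits at the high end of IE_2.
Valence configurations: Ca⁺ [Ar]4s¹, Si⁺ [Ne]3s²3p¹, Mg⁺ [Ne]3s¹.
Tabulated IE_2 (kJ/mol): Ca 1145, Si 1577, K 3052, Mg 1451.
Overall IE_2 order: Ca < Mg < Si < K.

K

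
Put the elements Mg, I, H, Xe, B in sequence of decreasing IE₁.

H is in period 1, group 1; B is in period 2, group 13; Mg is in period 3, group 2; I is in period 5, group 17; Xe is in period 5, group 18.
Removing the outermost electron gets harder across a period and easier down a group.
Neither a single period nor a single group — weigh both effects.
B > Mg: relative to Mg, both the across-period and down-group shifts push B's first ionization energy up.
I > B: period and group pull opposite ways; the across-period shift dominates (1008 vs 801 kJ/mol).
Xe > I: Xe lies to the right of I in period 5, so the across-period effect alone puts Xe higher.
H > Xe: period and group pull opposite ways; the down-group shift dominates (1312 vs 1170 kJ/mol).
Approximate values (kJ/mol): H 1312, B 801, Mg 738, I 1008, Xe 1170.
So from highest to lowest: H > Xe > I > B > Mg.

H, Xe, I, B, Mg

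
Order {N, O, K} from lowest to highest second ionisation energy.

The second ionization energy removes an electron from the +1 ion. For each element: N⁺ still has 4 valence electrons; O⁺ still has 5 valence electrons; K⁺ is the bare [Ar] core.
Usually core removal costs more than valence removal, but here the competition is close: a tightly held n=2 valence electron can cost more to remove than an n=3 core electron, so the actual values have to decide it.
Valence configurations: N⁺ [He]2s²2p², O⁺ [He]2s²2p³.
Tabulated IE_2 (kJ/mol): N 2856, O 3388, K 3052.
So the second ionization energies run N < K < O.

N < K < O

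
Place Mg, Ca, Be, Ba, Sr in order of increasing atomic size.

Be < Mg < Ca < Sr < Ba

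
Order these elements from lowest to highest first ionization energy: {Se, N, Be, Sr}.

Sr, Be, Se, N

Be is in period 2, group 2; N is in period 2, group 15; Se is in period 4, group 16; Sr is in period 5, group 2.
IE₁ increases left→right with effective nuclear charge and decreases top→bottom as the valence shell moves farther out.
Here both period and group differ, so the two effects have to be weighed against each other.
Be > Sr: they share group 2; the group trend gives Be the larger value.
Se > Be: the two effects oppose for this pair; the across-period effect wins (941 vs 900 kJ/mol).
N > Se: the two effects oppose for this pair; the down-group effect wins (1402 vs 941 kJ/mol).
Approximate values (kJ/mol): Be 900, N 1402, Se 941, Sr 550.
So from lowest to highest: Sr < Be < Se < N.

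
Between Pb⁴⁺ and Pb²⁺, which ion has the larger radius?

Pb²⁺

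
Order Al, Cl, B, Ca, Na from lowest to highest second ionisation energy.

IE_2 is the cost of taking one more electron from the +1 cation: Al⁺ still has 2 valence electrons; Cl⁺ still has 6 valence electrons; B⁺ still has 2 valence electrons; Ca⁺ still has 1 valence electron; Na⁺ is the bare [Ne] core.
Pulling an electron out of a noble-gas core costs far more than removing a remaining valence electron, so Na sits at the high end of IE_2.
Valence configurations: Al⁺ [Ne]3s², Cl⁺ [Ne]3s²3p⁴, B⁺ [He]2s², Ca⁺ [Ar]4s¹.
The numbers (kJ/mol): Al 1817, Cl 2298, B 2427, Ca 1145, Na 4562.
Putting it together, IE_2: Ca < Al < Cl < B < Na.

Ca < Al < Cl < B < Na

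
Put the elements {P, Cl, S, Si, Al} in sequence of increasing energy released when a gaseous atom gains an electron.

Al < P < Si < S < Cl

Al is in period 3, group 13; Si is in period 3, group 14; P is in period 3, group 15; S is in period 3, group 16; Cl is in period 3, group 17.
EA tends to increase across a period and decrease down a group, though the pattern is less regular than for IE or radius.
All lie in period 3; the across-period trend (electron affinity increases left to right) applies, with the exception below.
Note the exception: Si has a higher electron affinity than P, contrary to the simple trend — adding an electron to P's half-filled 3p³ is unfavourable, so Si (3p²) has the more exothermic EA.
For reference (kJ/mol): Al 42, Si 134, P 72, S 200, Cl 349.
So from lowest to highest: Al < P < Si < S < Cl.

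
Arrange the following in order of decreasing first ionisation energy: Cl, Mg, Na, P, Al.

Removing the outermost electron gets harder across a period and easier down a group.
All lie in period 3; the across-period trend (first ionization energy increases left to right) applies, with the exception below.
Note the exception: Mg has a higher first ionization energy than Al, contrary to the simple trend — Al's single 3p electron is easier to remove than one from Mg's filled 3s².
For reference (kJ/mol): Na 496, Mg 738, Al 578, P 1012, Cl 1251.
So from highest to lowest: Cl > P > Mg > Al > Na.

Cl, P, Mg, Al, Na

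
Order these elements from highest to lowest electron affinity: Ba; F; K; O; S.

F, S, O, K, Ba

EA tends to increase across a period and decrease down a group, though the pattern is less regular than for IE or radius.
Neither a single period nor a single group — weigh both effects.
K > Ba: the two effects oppose for this pair; the down-group effect wins (48 vs 14 kJ/mol).
O > K: both effects reinforce here, so O is clearly the higher of the two.
S > O: this pair runs against the simple trend — see the exception note.
F > S: relative to S, both the across-period and down-group shifts push F's electron affinity up.
Note the exception: S has a higher electron affinity than O, contrary to the simple trend — the compact 2p subshell of O repels the added electron more than S's larger 3p does.
For reference (kJ/mol): O 141, F 328, S 200, K 48, Ba 14.
So from highest to lowest: F > S > O > K > Ba.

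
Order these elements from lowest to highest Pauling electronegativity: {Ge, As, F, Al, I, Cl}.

Al < Ge < As < I < Cl < F

Atoms toward the upper right of the periodic table pull bonding electrons most strongly.
Here both period and group differ, so the two effects have to be weighed against each other.
Ge > Al: period and group pull opposite ways; the across-period shift dominates (2.01 vs 1.61).
As > Ge: both are in period 4; the period trend gives As the larger value.
I > As: period and group pull opposite ways; the across-period shift dominates (2.66 vs 2.18).
Cl > I: they share group 17; the group trend gives Cl the larger value.
F > Cl: they share group 17; the group trend gives F the larger value.
For reference (Pauling): F 3.98, Al 1.61, Cl 3.16, Ge 2.01, As 2.18, I 2.66.
So from lowest to highest: Al < Ge < As < I < Cl < F.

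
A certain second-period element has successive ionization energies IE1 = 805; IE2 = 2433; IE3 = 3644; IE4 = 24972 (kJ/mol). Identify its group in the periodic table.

Group 13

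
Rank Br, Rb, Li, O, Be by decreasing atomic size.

Rb, Li, Br, Be, O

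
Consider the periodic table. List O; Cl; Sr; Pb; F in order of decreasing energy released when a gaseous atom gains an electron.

Cl > F > O > Pb > Sr

Adding an electron releases more energy for atoms nearer the top right (short of the noble gases).
These span different periods and groups, so the two trends combine.
Pb > Sr: period and group pull opposite ways; the across-period shift dominates (35 vs 5 kJ/mol).
O > Pb: relative to Pb, both the across-period and down-group shifts push O's electron affinity up.
F > O: both are in period 2; the period trend gives F the larger value.
Cl > F: this pair runs against the simple trend — see the exception note.
Note the exception: Cl has a higher electron affinity than F, contrary to the simple trend — F's small 2p subshell makes the incoming electron feel strong e⁻–e⁻ repulsion, so Cl actually releases more energy on gaining an electron.
Approximate values (kJ/mol): O 141, F 328, Cl 349, Sr 5, Pb 35.
So from highest to lowest: Cl > F > O > Pb > Sr.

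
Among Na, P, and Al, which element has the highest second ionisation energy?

The second ionization energy removes an electron from the +1 ion. For each element: Na⁺ is the bare [Ne] core; P⁺ still has 4 valence electrons; Al⁺ still has 2 valence electrons.
Core electrons are held far more tightly than valence electrons, so Na tops the IE_2 order.
Valence configurations: P⁺ [Ne]3s²3p², Al⁺ [Ne]3s².
Approximate IE_2 values (kJ/mol): Na 4562, P 1907, Al 1817.
So the second ionization energies run Al < P < Na.

Na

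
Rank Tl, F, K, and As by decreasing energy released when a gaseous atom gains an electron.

F is in period 2, group 17; K is in period 4, group 1; As is in period 4, group 15; Tl is in period 6, group 13.
Atoms with high Z_eff and room in the valence shell (especially the halogens) have the most exothermic electron affinities.
Here both period and group differ, so the two effects have to be weighed against each other.
K > Tl: period and group pull opposite ways; the down-group shift dominates (48 vs 19 kJ/mol).
As > K: both are in period 4; the period trend gives As the larger value.
F > As: both effects reinforce here, so F is clearly the higher of the two.
Approximate values (kJ/mol): F 328, K 48, As 78, Tl 19.
So from highest to lowest: F > As > K > Tl.

F, As, K, Tl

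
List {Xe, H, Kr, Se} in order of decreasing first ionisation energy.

Kr > H > Xe > Se

Removing the outermost electron gets harder across a period and easier down a group.
Here both period and group differ, so the two effects have to be weighed against each other.
Xe > Se: the two effects oppose for this pair; the across-period effect wins (1170 vs 941 kJ/mol).
H > Xe: the two effects oppose for this pair; the down-group effect wins (1312 vs 1170 kJ/mol).
Kr > H: the two effects oppose for this pair; the across-period effect wins (1351 vs 1312 kJ/mol).
For reference (kJ/mol): H 1312, Se 941, Kr 1351, Xe 1170.
So from highest to lowest: Kr > H > Xe > Se.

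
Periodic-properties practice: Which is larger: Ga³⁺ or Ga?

Forming Ga³⁺ removes 3 electrons from Ga. Fewer electrons for the same nuclear charge means less shielding and a higher Z_eff on the remaining electrons, and for main-group metals the entire outer shell is lost.
A cation is smaller than its parent atom: Ga³⁺ < Ga.

Ga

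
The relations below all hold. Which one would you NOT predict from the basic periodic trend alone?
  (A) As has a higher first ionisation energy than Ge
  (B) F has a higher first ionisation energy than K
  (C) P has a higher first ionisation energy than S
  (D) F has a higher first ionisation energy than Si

The general trend: first ionisation energy increases across a period and decreases down a group.
(A) As (period 4, group 15) vs Ge (period 4, group 14): the stated order agrees with the simple trend.
(B) F (period 2, group 17) vs K (period 4, group 1): the stated order agrees with the simple trend.
(C) P (period 3, group 15) vs S (period 3, group 16): the stated order contradicts the simple trend.
(D) F (period 2, group 17) vs Si (period 3, group 14): the stated order agrees with the simple trend.
The exception is (C): S (3p⁴) ionizes more easily than half-filled P (3p³) because the paired 3p electron in S is pushed out by e⁻–e⁻ repulsion.

(C)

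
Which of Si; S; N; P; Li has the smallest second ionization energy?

Si

After 1 electron has been removed, what remains? Si⁺ still has 3 valence electrons; S⁺ still has 5 valence electrons; N⁺ still has 4 valence electrons; P⁺ still has 4 valence electrons; Li⁺ is the bare [He] core.
Core electrons are held far more tightly than valence electrons, so Li tops the IE_2 order.
Valence configurations: Si⁺ [Ne]3s²3p¹, S⁺ [Ne]3s²3p³, N⁺ [He]2s²2p², P⁺ [Ne]3s²3p².
Approximate IE_2 values (kJ/mol): Si 1577, S 2252, N 2856, P 1907, Li 7298.
Overall IE_2 order: Si < P < S < N < Li.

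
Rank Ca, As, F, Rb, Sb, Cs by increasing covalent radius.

F < As < Sb < Ca < Rb < Cs

F is in period 2, group 17; Ca is in period 4, group 2; As is in period 4, group 15; Rb is in period 5, group 1; Sb is in period 5, group 15; Cs is in period 6, group 1.
Atomic radius shrinks across a period as nuclear charge pulls the same shell inward, and grows down a group as new shells are added.
These span different periods and groups, so the two trends combine.
As > F: relative to F, both the across-period and down-group shifts push As's atomic radius up.
Sb > As: they share group 15; the group trend gives Sb the larger value.
Ca > Sb: the two effects oppose for this pair; the across-period effect wins (171 vs 140 pm).
Rb > Ca: relative to Ca, both the across-period and down-group shifts push Rb's atomic radius up.
Cs > Rb: Cs sits below Rb in group 1, so the down-group effect alone puts Cs larger.
For reference (pm): F 64, Ca 171, As 121, Rb 210, Sb 140, Cs 232.
So from smallest to largest: F < As < Sb < Ca < Rb < Cs.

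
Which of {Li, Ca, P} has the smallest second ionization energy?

Consider each +1 ion: Li⁺ is the bare [He] core; Ca⁺ still has 1 valence electron; P⁺ still has 4 valence electrons.
Breaking into a closed-shell core is much more expensive than removing a leftover valence electron — Li has the largest IE_2 here.
Valence configurations: Ca⁺ [Ar]4s¹, P⁺ [Ne]3s²3p².
The numbers (kJ/mol): Li 7298, Ca 1145, P 1907.
Overall IE_2 order: Ca < P < Li.

Ca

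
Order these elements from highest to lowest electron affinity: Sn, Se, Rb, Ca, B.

Se > Sn > Rb > B > Ca

B is in period 2, group 13; Ca is in period 4, group 2; Se is in period 4, group 16; Rb is in period 5, group 1; Sn is in period 5, group 14.
EA tends to increase across a period and decrease down a group, though the pattern is less regular than for IE or radius.
Here both period and group differ, so the two effects have to be weighed against each other.
B > Ca: both effects reinforce here, so B is clearly the higher of the two.
Rb > B: this pair runs against the simple trend — see the exception note.
Sn > Rb: Sn lies to the right of Rb in period 5, so the across-period effect alone puts Sn higher.
Se > Sn: both effects reinforce here, so Se is clearly the higher of the two.
Note the exception: Rb has a higher electron affinity than B, contrary to the simple trend — B's ns²np¹ configuration gives only a small electron affinity — the sparsely filled np subshell binds an added electron weakly.
Note the exception: Rb has a higher electron affinity than Ca, contrary to the simple trend — adding an electron to Ca (ns²) has to open a new, higher-energy np subshell, which is unfavourable.
For reference (kJ/mol): B 27, Ca 2, Se 195, Rb 47, Sn 107.
So from highest to lowest: Se > Sn > Rb > B > Ca.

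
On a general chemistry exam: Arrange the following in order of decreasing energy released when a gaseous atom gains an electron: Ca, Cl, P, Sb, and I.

P is in period 3, group 15; Cl is in period 3, group 17; Ca is in period 4, group 2; Sb is in period 5, group 15; I is in period 5, group 17.
Atoms with high Z_eff and room in the valence shell (especially the halogens) have the most exothermic electron affinities.
Here both period and group differ, so the two effects have to be weighed against each other.
P > Ca: both effects reinforce here, so P is clearly the higher of the two.
Sb > P: this pair runs against the simple trend — see the exception note.
I > Sb: both are in period 5; the period trend gives I the larger value.
Cl > I: Cl sits above I in group 17, so the down-group effect alone puts Cl higher.
Note the exception: Sb has a higher electron affinity than P, contrary to the simple trend — both are half-filled np³, but the pairing/repulsion penalty for the added electron shrinks as the p orbitals become larger and more diffuse down the group, and for Sb that outweighs the weaker nuclear attraction.
Tabulated electron affinity (kJ/mol): P 72, Cl 349, Ca 2, Sb 103, I 295.
So from highest to lowest: Cl > I > Sb > P > Ca.

Cl > I > Sb > P > Ca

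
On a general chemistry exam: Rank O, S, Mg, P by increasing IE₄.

The fourth ionization energy removes an electron from the +3 ion. For each element: O³⁺ still has 3 valence electrons; S³⁺ still has 3 valence electrons; Mg³⁺ is already 1 electron into the core; P³⁺ still has 2 valence electrons.
Breaking into a closed-shell core is much more expensive than removing a leftover valence electron — Mg has the largest IE_4 here.
Valence configurations: O³⁺ [He]2s²2p¹, S³⁺ [Ne]3s²3p¹, P³⁺ [Ne]3s².
S³⁺ loses a lone 3p electron whereas P³⁺ must break into a filled 3s² pair, so IE_4(P) > IE_4(S) even though S has the higher nuclear charge.
Approximate IE_4 values (kJ/mol): O 7469, S 4556, Mg 10543, P 4964.
Overall IE_4 order: S < P < O < Mg.

S, P, O, Mg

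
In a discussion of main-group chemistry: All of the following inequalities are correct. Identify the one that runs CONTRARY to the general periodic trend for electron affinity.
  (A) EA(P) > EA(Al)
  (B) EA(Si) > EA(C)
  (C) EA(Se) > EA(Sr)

The general trend: electron affinity increases across a period and decreases down a group.
(A) P (period 3, group 15) vs Al (period 3, group 13): the stated order agrees with the simple trend.
(B) Si (period 3, group 14) vs C (period 2, group 14): the stated order contradicts the simple trend.
(C) Se (period 4, group 16) vs Sr (period 5, group 2): the stated order agrees with the simple trend.
The exception is (B): Si's larger, more diffuse 3p orbitals accept an added electron slightly more readily than C's compact 2p.

(B)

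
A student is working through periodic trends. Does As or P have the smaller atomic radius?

P

P is in period 3, group 15; As is in period 4, group 15.
Across a period the added protons contract the valence shell; down a group each new principal shell makes the atom larger.
All are in group 15, so atomic radius increases down the group.
So P has the smaller atomic radius (P < As).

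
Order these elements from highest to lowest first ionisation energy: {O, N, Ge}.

N, O, Ge

N is in period 2, group 15; O is in period 2, group 16; Ge is in period 4, group 14.
Across a period the outer electron is held more tightly (higher IE₁); down a group it sits in a higher shell, more shielded, and comes off more easily.
Neither a single period nor a single group — weigh both effects.
O > Ge: relative to Ge, both the across-period and down-group shifts push O's first ionization energy up.
N > O: this pair runs against the simple trend — see the exception note.
Note the exception: N has a higher first ionization energy than O, contrary to the simple trend — pairing an electron in O's 2p⁴ costs repulsion energy, so O ionizes more easily than half-filled N (2p³).
Tabulated first ionization energy (kJ/mol): N 1402, O 1314, Ge 762.
So from highest to lowest: N > O > Ge.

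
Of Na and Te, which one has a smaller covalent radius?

Te

Atomic radius shrinks across a period as nuclear charge pulls the same shell inward, and grows down a group as new shells are added.
Here both period and group differ, so the two effects have to be weighed against each other.
Na > Te: period and group pull opposite ways; the across-period shift dominates (155 vs 136 pm).
Tabulated atomic radius (pm): Na 155, Te 136.
So Te has the smaller covalent radius (Te < Na).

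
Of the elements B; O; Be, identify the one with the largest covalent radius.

Moving right in a period, electrons are added to the same shell under a stronger nuclear pull, so atoms get smaller; moving down, a new shell is opened and atoms get larger.
All lie in period 2, so atomic radius increases right to left.
The largest covalent radius among these belongs to Be.

Be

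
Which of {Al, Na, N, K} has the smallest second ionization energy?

Al

IE_2 is the cost of taking one more electron from the +1 cation: Al⁺ still has 2 valence electrons; Na⁺ is the bare [Ne] core; N⁺ still has 4 valence electrons; K⁺ is the bare [Ar] core.
Core electrons are held far more tightly than valence electrons, so K and Na top the IE_2 order.
Valence configurations: Al⁺ [Ne]3s², N⁺ [He]2s²2p².
The numbers (kJ/mol): Al 1817, Na 4562, N 2856, K 3052.
Putting it together, IE_2: Al < N < K < Na.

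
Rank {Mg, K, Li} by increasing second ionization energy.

Mg, K, Li

IE_2 is the cost of taking one more electron from the +1 cation: Mg⁺ still has 1 valence electron; K⁺ is the bare [Ar] core; Li⁺ is the bare [He] core.
Breaking into a closed-shell core is much more expensive than removing a leftover valence electron — K and Li have the largest IE_2 here.
Tabulated IE_2 (kJ/mol): Mg 1451, K 3052, Li 7298.
So the second ionization energies run Mg < K < Li.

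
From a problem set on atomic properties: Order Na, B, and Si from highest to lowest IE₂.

Na > B > Si

IE_2 is the cost of taking one more electron from the +1 cation: Na⁺ is the bare [Ne] core; B⁺ still has 2 valence electrons; Si⁺ still has 3 valence electrons.
Breaking into a closed-shell core is much more expensive than removing a leftover valence electron — Na has the largest IE_2 here.
Valence configurations: B⁺ [He]2s², Si⁺ [Ne]3s²3p¹.
The numbers (kJ/mol): Na 4562, B 2427, Si 1577.
Putting it together, IE_2: Si < B < Na.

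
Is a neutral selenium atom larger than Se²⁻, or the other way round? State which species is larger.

Se²⁻

Forming Se²⁻ adds 2 electrons to Se. More electron–electron repulsion in the same shell, with unchanged nuclear charge, lets the cloud expand.
An anion is larger than its parent atom: Se²⁻ > Se.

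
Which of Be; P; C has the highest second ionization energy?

After 1 electron has been removed, what remains? Be⁺ still has 1 valence electron; P⁺ still has 4 valence electrons; C⁺ still has 3 valence electrons.
All are still removing valence electrons, so compare the +1 ions as you would atoms: IE_2 generally rises across a period (higher Z_eff) and falls down a group (larger shell), subject to the usual subshell exceptions.
Valence configurations: Be⁺ [He]2s¹, P⁺ [Ne]3s²3p², C⁺ [He]2s²2p¹.
Tabulated IE_2 (kJ/mol): Be 1757, P 1907, C 2353.
Putting it together, IE_2: Be < P < C.

C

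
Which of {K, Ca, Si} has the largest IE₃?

IE_3 is the cost of taking one more electron from the +2 cation: K²⁺ is already 1 electron into the core; Ca²⁺ is the bare [Ar] core; Si²⁺ still has 2 valence electrons.
Pulling an electron out of a noble-gas core costs far more than removing a remaining valence electron, so K and Ca sit at the high end of IE_3.
The numbers (kJ/mol): K 4420, Ca 4912, Si 3232.
So the third ionization energies run Si < K < Ca.

Ca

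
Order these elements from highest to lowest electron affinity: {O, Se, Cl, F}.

Cl > F > Se > O

Electron affinity generally becomes more exothermic across a period toward the halogens and less exothermic down a group.
These span different periods and groups, so the two trends combine.
Se > O: this pair runs against the simple trend — see the exception note.
F > Se: both effects reinforce here, so F is clearly the higher of the two.
Cl > F: this pair runs against the simple trend — see the exception note.
Note the exception: Se has a higher electron affinity than O, contrary to the simple trend — O's compact 2p subshell gives strong electron–electron repulsion on the added electron.
Note the exception: Cl has a higher electron affinity than F, contrary to the simple trend — F's small 2p subshell makes the incoming electron feel strong e⁻–e⁻ repulsion, so Cl actually releases more energy on gaining an electron.
For reference (kJ/mol): O 141, F 328, Cl 349, Se 195.
So from highest to lowest: Cl > F > Se > O.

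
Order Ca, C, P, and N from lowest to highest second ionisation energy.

Ca < P < C < N

Consider each +1 ion: Ca⁺ still has 1 valence electron; C⁺ still has 3 valence electrons; P⁺ still has 4 valence electrons; N⁺ still has 4 valence electrons.
All are still removing valence electrons, so compare the +1 ions as you would atoms: IE_2 generally rises across a period (higher Z_eff) and falls down a group (larger shell), subject to the usual subshell exceptions.
Valence configurations: Ca⁺ [Ar]4s¹, C⁺ [He]2s²2p¹, P⁺ [Ne]3s²3p², N⁺ [He]2s²2p².
Tabulated IE_2 (kJ/mol): Ca 1145, C 2353, P 1907, N 2856.
So the second ionization energies run Ca < P < C < N.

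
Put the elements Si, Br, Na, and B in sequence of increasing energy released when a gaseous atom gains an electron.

B, Na, Si, Br

B is in period 2, group 13; Na is in period 3, group 1; Si is in period 3, group 14; Br is in period 4, group 17.
Adding an electron releases more energy for atoms nearer the top right (short of the noble gases).
These span different periods and groups, so the two trends combine.
Na > B: this pair runs against the simple trend — see the exception note.
Si > Na: Si lies to the right of Na in period 3, so the across-period effect alone puts Si higher.
Br > Si: the two effects oppose for this pair; the across-period effect wins (325 vs 134 kJ/mol).
Note the exception: Na has a higher electron affinity than B, contrary to the simple trend — B's ns²np¹ configuration gives only a small electron affinity — the sparsely filled np subshell binds an added electron weakly.
Approximate values (kJ/mol): B 27, Na 53, Si 134, Br 325.
So from lowest to highest: B < Na < Si < Br.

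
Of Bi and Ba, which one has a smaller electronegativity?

Ba

Electronegativity increases across a period and decreases down a group, tracking effective nuclear charge and atomic size.
All lie in period 6, so electronegativity increases left to right.
So Ba has the smaller electronegativity (Ba < Bi).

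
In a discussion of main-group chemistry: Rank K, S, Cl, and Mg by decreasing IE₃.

Mg > K > Cl > S

After 2 electrons have been removed, what remains? K²⁺ is already 1 electron into the core; S²⁺ still has 4 valence electrons; Cl²⁺ still has 5 valence electrons; Mg²⁺ is the bare [Ne] core.
Breaking into a closed-shell core is much more expensive than removing a leftover valence electron — K and Mg have the largest IE_3 here.
Valence configurations: S²⁺ [Ne]3s²3p², Cl²⁺ [Ne]3s²3p³.
Tabulated IE_3 (kJ/mol): K 4420, S 3357, Cl 3822, Mg 7733.
Putting it together, IE_3: S < Cl < K < Mg.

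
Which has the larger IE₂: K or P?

K

Consider each +1 ion: K⁺ is the bare [Ar] core; P⁺ still has 4 valence electrons.
Pulling an electron out of a noble-gas core costs far more than removing a remaining valence electron, so K sits at the high end of IE_2.
Approximate IE_2 values (kJ/mol): K 3052, P 1907.
Putting it together, IE_2: P < K.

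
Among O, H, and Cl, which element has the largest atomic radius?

Across a period the added protons contract the valence shell; down a group each new principal shell makes the atom larger.
Here both period and group differ, so the two effects have to be weighed against each other.
O > H: the two effects oppose for this pair; the down-group effect wins (63 vs 32 pm).
Cl > O: the two effects oppose for this pair; the down-group effect wins (99 vs 63 pm).
For reference (pm): H 32, O 63, Cl 99.
The largest atomic radius among these belongs to Cl.

Cl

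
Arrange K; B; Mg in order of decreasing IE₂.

K > B > Mg

IE_2 is the cost of taking one more electron from the +1 cation: K⁺ is the bare [Ar] core; B⁺ still has 2 valence electrons; Mg⁺ still has 1 valence electron.
Core electrons are held far more tightly than valence electrons, so K tops the IE_2 order.
Valence configurations: B⁺ [He]2s², Mg⁺ [Ne]3s¹.
Tabulated IE_2 (kJ/mol): K 3052, B 2427, Mg 1451.
Hence IE_2: Mg < B < K.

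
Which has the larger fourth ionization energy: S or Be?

The fourth ionization energy removes an electron from the +3 ion. For each element: S³⁺ still has 3 valence electrons; Be³⁺ is already 1 electron into the core.
Pulling an electron out of a noble-gas core costs far more than removing a remaining valence electron, so Be sits at the high end of IE_4.
Approximate IE_4 values (kJ/mol): S 4556, Be 21007.
Hence IE_4: S < Be.

Be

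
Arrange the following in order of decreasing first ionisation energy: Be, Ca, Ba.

Be is in period 2, group 2; Ca is in period 4, group 2; Ba is in period 6, group 2.
IE₁ increases left→right with effective nuclear charge and decreases top→bottom as the valence shell moves farther out.
All are in group 2, so first ionization energy increases up the group.
So from highest to lowest: Be > Ca > Ba.

Be, Ca, Ba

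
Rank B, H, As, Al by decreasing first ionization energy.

First ionization energy rises across a period (greater Z_eff holds electrons more tightly) and falls down a group (valence electrons are farther from the nucleus).
Neither a single period nor a single group — weigh both effects.
B > Al: B sits above Al in group 13, so the down-group effect alone puts B higher.
As > B: period and group pull opposite ways; the across-period shift dominates (947 vs 801 kJ/mol).
H > As: period and group pull opposite ways; the down-group shift dominates (1312 vs 947 kJ/mol).
Approximate values (kJ/mol): H 1312, B 801, Al 578, As 947.
So from highest to lowest: H > As > B > Al.

H, As, B, Al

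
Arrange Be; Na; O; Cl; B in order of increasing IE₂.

Be < Cl < B < O < Na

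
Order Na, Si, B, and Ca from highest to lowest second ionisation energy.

Na, B, Si, Ca

After 1 electron has been removed, what remains? Na⁺ is the bare [Ne] core; Si⁺ still has 3 valence electrons; B⁺ still has 2 valence electrons; Ca⁺ still has 1 valence electron.
Core electrons are held far more tightly than valence electrons, so Na tops the IE_2 order.
Valence configurations: Si⁺ [Ne]3s²3p¹, B⁺ [He]2s², Ca⁺ [Ar]4s¹.
Approximate IE_2 values (kJ/mol): Na 4562, Si 1577, B 2427, Ca 1145.
Hence IE_2: Ca < Si < B < Na.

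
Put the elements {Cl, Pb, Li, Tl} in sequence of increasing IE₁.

Li < Tl < Pb < Cl

Li is in period 2, group 1; Cl is in period 3, group 17; Tl is in period 6, group 13; Pb is in period 6, group 14.
IE₁ increases left→right with effective nuclear charge and decreases top→bottom as the valence shell moves farther out.
These span different periods and groups, so the two trends combine.
Tl > Li: period and group pull opposite ways; the across-period shift dominates (589 vs 520 kJ/mol).
Pb > Tl: both are in period 6; the period trend gives Pb the larger value.
Cl > Pb: both effects reinforce here, so Cl is clearly the higher of the two.
For reference (kJ/mol): Li 520, Cl 1251, Tl 589, Pb 716.
So from lowest to highest: Li < Tl < Pb < Cl.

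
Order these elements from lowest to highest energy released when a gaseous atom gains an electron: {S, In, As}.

EA tends to increase across a period and decrease down a group, though the pattern is less regular than for IE or radius.
Neither a single period nor a single group — weigh both effects.
As > In: both effects reinforce here, so As is clearly the higher of the two.
S > As: relative to As, both the across-period and down-group shifts push S's electron affinity up.
Tabulated electron affinity (kJ/mol): S 200, As 78, In 29.
So from lowest to highest: In < As < S.

In < As < S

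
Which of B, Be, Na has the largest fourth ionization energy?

B

IE_4 is the cost of taking one more electron from the +3 cation: B³⁺ is the bare [He] core; Be³⁺ is already 1 electron into the core; Na³⁺ is already 2 electrons into the core.
All of these are removing an electron from a noble-gas core or deeper; the smaller core (lower principal quantum number) is held far more tightly, and within a period the higher nuclear charge binds the same core more tightly.
The numbers (kJ/mol): B 25026, Be 21007, Na 9543.
So the fourth ionization energies run Na < Be < B.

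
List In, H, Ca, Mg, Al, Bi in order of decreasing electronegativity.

H > Bi > In > Al > Mg > Ca

H is in period 1, group 1; Mg is in period 3, group 2; Al is in period 3, group 13; Ca is in period 4, group 2; In is in period 5, group 13; Bi is in period 6, group 15.
Atoms toward the upper right of the periodic table pull bonding electrons most strongly.
Neither a single period nor a single group — weigh both effects.
Mg > Ca: they share group 2; the group trend gives Mg the larger value.
Al > Mg: Al lies to the right of Mg in period 3, so the across-period effect alone puts Al higher.
In > Al: this pair runs against the simple trend — see the exception note.
Bi > In: the two effects oppose for this pair; the across-period effect wins (2.02 vs 1.78).
H > Bi: the two effects oppose for this pair; the down-group effect wins (2.20 vs 2.02).
Note the exception: In has a higher electronegativity than Al, contrary to the simple trend — poor shielding by filled d (and f) subshells raises the heavier element's effective nuclear charge more than the simple down-group trend predicts.
Approximate values (Pauling): H 2.20, Mg 1.31, Al 1.61, Ca 1.00, In 1.78, Bi 2.02.
So from highest to lowest: H > Bi > In > Al > Mg > Ca.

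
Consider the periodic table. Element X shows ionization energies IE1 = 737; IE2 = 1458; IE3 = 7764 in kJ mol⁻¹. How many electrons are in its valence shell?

2

Look for the largest jump between consecutive ionization energies: IE3/IE2 ≈ 5.3, far larger than any earlier ratio.
That jump marks the point where a core electron is being removed. So the atom has 2 valence electrons.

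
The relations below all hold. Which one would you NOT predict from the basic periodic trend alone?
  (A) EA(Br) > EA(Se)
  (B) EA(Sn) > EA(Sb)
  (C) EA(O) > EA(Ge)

(B)

The general trend: electron affinity increases across a period and decreases down a group.
(A) Br (period 4, group 17) vs Se (period 4, group 16): the stated order agrees with the simple trend.
(B) Sn (period 5, group 14) vs Sb (period 5, group 15): the stated order contradicts the simple trend.
(C) O (period 2, group 16) vs Ge (period 4, group 14): the stated order agrees with the simple trend.
The exception is (B): adding an electron to Sb's half-filled 5p³ is unfavourable, so Sn has the more exothermic EA.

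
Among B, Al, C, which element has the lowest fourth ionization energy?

C

Consider each +3 ion: B³⁺ is the bare [He] core; Al³⁺ is the bare [Ne] core; C³⁺ still has 1 valence electron.
Core electrons are held far more tightly than valence electrons, so Al and B top the IE_4 order.
Tabulated IE_4 (kJ/mol): B 25026, Al 11577, C 6223.
Overall IE_4 order: C < Al < B.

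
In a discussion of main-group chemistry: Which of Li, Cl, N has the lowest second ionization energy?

Consider each +1 ion: Li⁺ is the bare [He] core; Cl⁺ still has 6 valence electrons; N⁺ still has 4 valence electrons.
Core electrons are held far more tightly than valence electrons, so Li tops the IE_2 order.
Valence configurations: Cl⁺ [Ne]3s²3p⁴, N⁺ [He]2s²2p².
The numbers (kJ/mol): Li 7298, Cl 2298, N 2856.
Overall IE_2 order: Cl < N < Li.

Cl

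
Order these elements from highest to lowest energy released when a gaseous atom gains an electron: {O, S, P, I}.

I, S, O, P

O is in period 2, group 16; P is in period 3, group 15; S is in period 3, group 16; I is in period 5, group 17.
EA tends to increase across a period and decrease down a group, though the pattern is less regular than for IE or radius.
Here both period and group differ, so the two effects have to be weighed against each other.
O > P: relative to P, both the across-period and down-group shifts push O's electron affinity up.
S > O: this pair runs against the simple trend — see the exception note.
I > S: period and group pull opposite ways; the across-period shift dominates (295 vs 200 kJ/mol).
Note the exception: S has a higher electron affinity than O, contrary to the simple trend — the compact 2p subshell of O repels the added electron more than S's larger 3p does.
Approximate values (kJ/mol): O 141, P 72, S 200, I 295.
So from highest to lowest: I > S > O > P.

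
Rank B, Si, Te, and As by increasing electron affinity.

B < As < Si < Te

Electron affinity generally becomes more exothermic across a period toward the halogens and less exothermic down a group.
These sit on a diagonal, where the across-period and down-group effects partly cancel.
As > B: the two effects oppose for this pair; the across-period effect wins (78 vs 27 kJ/mol).
Si > As: the two effects oppose for this pair; the down-group effect wins (134 vs 78 kJ/mol).
Te > Si: the two effects oppose for this pair; the across-period effect wins (190 vs 134 kJ/mol).
For reference (kJ/mol): B 27, Si 134, As 78, Te 190.
So from lowest to highest: B < As < Si < Te.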